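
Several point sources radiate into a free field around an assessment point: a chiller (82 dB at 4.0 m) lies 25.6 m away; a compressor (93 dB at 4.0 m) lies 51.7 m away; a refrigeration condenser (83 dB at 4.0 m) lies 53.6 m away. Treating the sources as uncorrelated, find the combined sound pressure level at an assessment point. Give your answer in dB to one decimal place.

First find each source's level at the receiver (point-source: −20·log₁₀(r/r_ref)), then combine on an intensity basis.
chiller: 82 − 20·log₁₀(25.6/4.0) = 82 − 16.12 = 65.88 dB.
compressor: 93 − 20·log₁₀(51.7/4.0) = 93 − 22.23 = 70.77 dB.
refrigeration condenser: 83 − 20·log₁₀(53.6/4.0) = 83 − 22.54 = 60.46 dB.
Σ 10^(L/10) = 1.692e+07 → L_total = 10·log₁₀(1.692e+07) = 72.29 dB.

72.3 dB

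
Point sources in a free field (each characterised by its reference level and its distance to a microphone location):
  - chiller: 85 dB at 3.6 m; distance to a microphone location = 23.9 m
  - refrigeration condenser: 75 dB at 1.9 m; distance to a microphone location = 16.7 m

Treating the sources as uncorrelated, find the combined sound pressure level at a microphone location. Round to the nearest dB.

Propagate each source to the receiver with L = L_ref − 20·log₁₀(r/r_ref), then add intensities.
chiller: 85 − 20·log₁₀(23.9/3.6) = 85 − 16.44 = 68.56 dB.
refrigeration condenser: 75 − 20·log₁₀(16.7/1.9) = 75 − 18.88 = 56.12 dB.
Σ 10^(L/10) = 7.584e+06 → L_total = 10·log₁₀(7.584e+06) = 68.80 dB.

69 dB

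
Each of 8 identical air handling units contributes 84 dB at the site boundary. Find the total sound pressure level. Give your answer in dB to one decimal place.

93.0 dB

N identical incoherent sources raise the level by 10·log₁₀ N.
L_total = 84 + 10·log₁₀(8) = 84 + 9.031 = 93.03 dB.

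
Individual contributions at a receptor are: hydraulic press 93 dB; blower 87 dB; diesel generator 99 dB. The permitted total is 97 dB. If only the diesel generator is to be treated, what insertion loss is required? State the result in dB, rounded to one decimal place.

5.0 dB

The untreated sources together contribute 10^(93/10) + 10^(87/10) = 2.496e+09, i.e. 93.97 dB.
The limit corresponds to 10^(97/10) = 5.012e+09; subtracting the fixed part leaves 2.515e+09 for the diesel generator, i.e. 94.01 dB.
So the diesel generator must be reduced from 99 to 94.01 dB: IL = 4.99 dB.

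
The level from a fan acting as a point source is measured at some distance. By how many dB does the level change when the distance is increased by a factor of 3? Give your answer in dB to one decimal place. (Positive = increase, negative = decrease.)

With spherical spreading the level changes by −20·log₁₀(r₂/r₁).
ΔL = −20·log₁₀(3) = -9.54 dB.

-9.5 dB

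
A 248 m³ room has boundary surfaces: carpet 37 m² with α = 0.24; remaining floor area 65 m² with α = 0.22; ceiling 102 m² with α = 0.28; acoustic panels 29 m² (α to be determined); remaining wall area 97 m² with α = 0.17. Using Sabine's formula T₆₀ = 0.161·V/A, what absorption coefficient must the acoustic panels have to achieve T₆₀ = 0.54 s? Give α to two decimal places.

0.20

Required total absorption A = 0.161·248/0.54 = 73.94 m².
Absorption from the other surfaces = 37·0.24 + 65·0.22 + 102·0.28 + 97·0.17 = 68.23 m², so the acoustic panels must supply 5.71 m² over 29 m².
α = 5.71/29 = 0.197.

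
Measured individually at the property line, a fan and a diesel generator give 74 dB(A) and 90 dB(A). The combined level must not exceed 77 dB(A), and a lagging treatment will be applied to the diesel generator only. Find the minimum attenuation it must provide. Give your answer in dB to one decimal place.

Everything except the diesel generator sums to 10^(74/10) = 2.512e+07 in linear terms, 74.00 dB(A).
The limit corresponds to 10^(77/10) = 5.012e+07; subtracting the fixed part leaves 2.500e+07 for the diesel generator, i.e. 73.98 dB(A).
Required insertion loss = 90 − 73.98 = 16.02 dB.

16.0 dB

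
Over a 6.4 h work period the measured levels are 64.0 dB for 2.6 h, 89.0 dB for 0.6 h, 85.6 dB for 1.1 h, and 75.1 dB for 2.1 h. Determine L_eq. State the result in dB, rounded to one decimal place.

81.7 dB

L_eq = 10·log₁₀[(1/T)·Σ tᵢ·10^(Lᵢ/10)] with T = 6.4 h.
Σ tᵢ·10^(Lᵢ/10) = 2.6·10^(64.0/10) + 0.6·10^(89.0/10) + 1.1·10^(85.6/10) + 2.1·10^(75.1/10) = 9.505e+08.
L_eq = 10·log₁₀(9.505e+08/6.4) = 81.72 dB.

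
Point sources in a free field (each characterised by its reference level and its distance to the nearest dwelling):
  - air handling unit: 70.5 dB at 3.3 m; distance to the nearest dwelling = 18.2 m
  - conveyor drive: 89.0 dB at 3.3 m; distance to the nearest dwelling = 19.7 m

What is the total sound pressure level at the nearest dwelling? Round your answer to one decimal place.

Propagate each source to the receiver with L = L_ref − 20·log₁₀(r/r_ref), then add intensities.
air handling unit: 70.5 − 20·log₁₀(18.2/3.3) = 70.5 − 14.83 = 55.67 dB.
conveyor drive: 89.0 − 20·log₁₀(19.7/3.3) = 89.0 − 15.52 = 73.48 dB.
Σ 10^(L/10) = 2.266e+07 → L_total = 10·log₁₀(2.266e+07) = 73.55 dB.

73.6 dB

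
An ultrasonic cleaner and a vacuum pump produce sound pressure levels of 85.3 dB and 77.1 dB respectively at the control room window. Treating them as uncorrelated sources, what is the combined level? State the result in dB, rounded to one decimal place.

For uncorrelated sources the intensities add, so convert each level to linear form, sum, and take 10·log₁₀ of the total.
Σ 10^(L/10) = 10^(85.3/10) + 10^(77.1/10) = 3.901e+08.
L_total = 10·log₁₀(3.901e+08) = 85.91 dB.

85.9 dB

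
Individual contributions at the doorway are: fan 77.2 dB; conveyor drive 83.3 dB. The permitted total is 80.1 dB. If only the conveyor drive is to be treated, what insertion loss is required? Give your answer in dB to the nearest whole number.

6 dB

The untreated sources together contribute 10^(77.2/10) = 5.248e+07, i.e. 77.20 dB.
To meet 80.1 dB overall, the treated conveyor drive may contribute at most 10^(80.1/10) − 5.248e+07 = 4.985e+07, i.e. 76.98 dB.
So the conveyor drive must be reduced from 83.3 to 76.98 dB: IL = 6.32 dB.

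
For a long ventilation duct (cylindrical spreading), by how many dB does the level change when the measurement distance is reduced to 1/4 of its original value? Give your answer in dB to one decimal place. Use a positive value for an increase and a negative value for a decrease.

A line source loses 3 dB per doubling of distance; generally ΔL = −10·log₁₀(r₂/r₁).
ΔL = −10·log₁₀(0.25) = +6.02 dB.

+6.0 dB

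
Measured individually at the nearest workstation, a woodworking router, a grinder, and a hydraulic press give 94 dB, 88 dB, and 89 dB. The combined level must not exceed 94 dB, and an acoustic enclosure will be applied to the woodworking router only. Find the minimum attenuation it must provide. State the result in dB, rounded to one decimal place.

3.6 dB

Fixed contribution from the other sources: Σ 10^(L/10) = 10^(88/10) + 10^(89/10) = 1.425e+09 (91.54 dB).
To meet 94 dB overall, the treated woodworking router may contribute at most 10^(94/10) − 1.425e+09 = 1.087e+09, i.e. 90.36 dB.
So the woodworking router must be reduced from 94 to 90.36 dB: IL = 3.64 dB.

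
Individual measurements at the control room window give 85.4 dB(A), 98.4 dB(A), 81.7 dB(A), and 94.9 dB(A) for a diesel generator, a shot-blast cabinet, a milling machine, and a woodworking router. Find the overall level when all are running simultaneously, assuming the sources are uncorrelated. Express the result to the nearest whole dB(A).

For uncorrelated sources the intensities add, so convert each level to linear form, sum, and take 10·log₁₀ of the total.
Σ 10^(L/10) = 10^(85.4/10) + 10^(98.4/10) + 10^(81.7/10) + 10^(94.9/10) = 1.050e+10.
L_total = 10·log₁₀(1.050e+10) = 100.21 dB(A).

100 dB(A)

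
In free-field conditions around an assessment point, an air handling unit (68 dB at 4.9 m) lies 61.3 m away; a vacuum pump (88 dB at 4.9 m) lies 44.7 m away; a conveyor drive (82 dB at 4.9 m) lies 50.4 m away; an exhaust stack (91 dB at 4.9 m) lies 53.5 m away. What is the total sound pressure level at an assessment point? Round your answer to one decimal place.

Apply inverse-square spreading to bring every level to the receiver, then sum 10^(L/10).
air handling unit: 68 − 20·log₁₀(61.3/4.9) = 68 − 21.95 = 46.05 dB.
vacuum pump: 88 − 20·log₁₀(44.7/4.9) = 88 − 19.20 = 68.80 dB.
conveyor drive: 82 − 20·log₁₀(50.4/4.9) = 82 − 20.24 = 61.76 dB.
exhaust stack: 91 − 20·log₁₀(53.5/4.9) = 91 − 20.76 = 70.24 dB.
Σ 10^(L/10) = 1.968e+07 → L_total = 10·log₁₀(1.968e+07) = 72.94 dB.

72.9 dB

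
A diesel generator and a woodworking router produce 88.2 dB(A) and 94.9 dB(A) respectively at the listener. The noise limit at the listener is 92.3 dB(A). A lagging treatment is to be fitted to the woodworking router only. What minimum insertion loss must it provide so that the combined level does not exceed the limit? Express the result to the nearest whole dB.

5 dB

Everything except the woodworking router sums to 10^(88.2/10) = 6.607e+08 in linear terms, 88.20 dB(A).
To meet 92.3 dB(A) overall, the treated woodworking router may contribute at most 10^(92.3/10) − 6.607e+08 = 1.038e+09, i.e. 90.16 dB(A).
Required insertion loss = 94.9 − 90.16 = 4.74 dB.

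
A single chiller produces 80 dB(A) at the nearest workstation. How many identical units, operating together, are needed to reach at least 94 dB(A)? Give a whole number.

26

Need L₁ + 10·log₁₀ N ≥ 94, i.e. log₁₀ N ≥ 1.40.
N ≥ 10^(14.0/10) = 25.119, so N = 26.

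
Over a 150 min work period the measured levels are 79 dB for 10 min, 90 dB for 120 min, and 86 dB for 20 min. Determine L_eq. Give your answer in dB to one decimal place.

89.3 dB

The energy average is taken in the linear domain: L_eq = 10·log₁₀[(Σ tᵢ·10^(Lᵢ/10))/T], T = 150 min.
Σ tᵢ·10^(Lᵢ/10) = 10·10^(79/10) + 120·10^(90/10) + 20·10^(86/10) = 1.288e+11.
L_eq = 10·log₁₀(1.288e+11/150) = 89.34 dB.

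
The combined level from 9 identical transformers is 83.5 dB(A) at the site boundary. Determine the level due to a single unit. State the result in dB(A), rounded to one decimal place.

Dividing the total intensity by 9 lowers the level by 10·log₁₀ 9 = 9.542 dB: L₁ = 83.5 − 9.542.

74.0 dB(A)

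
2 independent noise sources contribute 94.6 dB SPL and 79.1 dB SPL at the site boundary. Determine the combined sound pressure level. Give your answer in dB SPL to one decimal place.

94.7 dB SPL

Incoherent sources combine by intensity addition: L_total = 10·log₁₀(Σ 10^(L_i/10)).
Σ 10^(L/10) = 10^(94.6/10) + 10^(79.1/10) = 2.965e+09.
L_total = 10·log₁₀(2.965e+09) = 94.72 dB SPL.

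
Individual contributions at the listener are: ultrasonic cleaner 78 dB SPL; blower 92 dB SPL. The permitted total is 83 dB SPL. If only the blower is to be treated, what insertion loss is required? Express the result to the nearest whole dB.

11 dB

Fixed contribution from the other source: Σ 10^(L/10) = 10^(78/10) = 6.310e+07 (78.00 dB SPL).
To meet 83 dB SPL overall, the treated blower may contribute at most 10^(83/10) − 6.310e+07 = 1.364e+08, i.e. 81.35 dB SPL.
Required insertion loss = 92 − 81.35 = 10.65 dB.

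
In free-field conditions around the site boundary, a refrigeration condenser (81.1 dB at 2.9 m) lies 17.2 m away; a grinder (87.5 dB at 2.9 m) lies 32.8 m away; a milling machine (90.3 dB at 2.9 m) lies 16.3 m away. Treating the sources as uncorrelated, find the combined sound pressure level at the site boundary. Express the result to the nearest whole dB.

76 dB

First find each source's level at the receiver (point-source: −20·log₁₀(r/r_ref)), then combine on an intensity basis.
refrigeration condenser: 81.1 − 20·log₁₀(17.2/2.9) = 81.1 − 15.46 = 65.64 dB.
grinder: 87.5 − 20·log₁₀(32.8/2.9) = 87.5 − 21.07 = 66.43 dB.
milling machine: 90.3 − 20·log₁₀(16.3/2.9) = 90.3 − 15.00 = 75.30 dB.
Σ 10^(L/10) = 4.198e+07 → L_total = 10·log₁₀(4.198e+07) = 76.23 dB.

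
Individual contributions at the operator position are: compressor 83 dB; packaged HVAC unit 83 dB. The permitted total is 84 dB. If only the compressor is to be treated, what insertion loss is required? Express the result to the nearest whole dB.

6 dB

Fixed contribution from the other source: Σ 10^(L/10) = 10^(83/10) = 1.995e+08 (83.00 dB).
The limit corresponds to 10^(84/10) = 2.512e+08; subtracting the fixed part leaves 5.166e+07 for the compressor, i.e. 77.13 dB.
Required insertion loss = 83 − 77.13 = 5.87 dB.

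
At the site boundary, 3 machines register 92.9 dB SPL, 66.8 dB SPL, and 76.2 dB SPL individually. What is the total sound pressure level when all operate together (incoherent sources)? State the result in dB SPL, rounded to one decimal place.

93.0 dB SPL

For uncorrelated sources the intensities add, so convert each level to linear form, sum, and take 10·log₁₀ of the total.
Σ 10^(L/10) = 10^(92.9/10) + 10^(66.8/10) + 10^(76.2/10) = 1.996e+09.
L_total = 10·log₁₀(1.996e+09) = 93.00 dB SPL.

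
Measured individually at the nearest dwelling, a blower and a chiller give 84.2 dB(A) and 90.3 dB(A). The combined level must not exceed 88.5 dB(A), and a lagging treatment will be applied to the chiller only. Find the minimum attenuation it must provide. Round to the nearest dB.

The untreated sources together contribute 10^(84.2/10) = 2.630e+08, i.e. 84.20 dB(A).
The limit corresponds to 10^(88.5/10) = 7.079e+08; subtracting the fixed part leaves 4.449e+08 for the chiller, i.e. 86.48 dB(A).
Required insertion loss = 90.3 − 86.48 = 3.82 dB.

4 dB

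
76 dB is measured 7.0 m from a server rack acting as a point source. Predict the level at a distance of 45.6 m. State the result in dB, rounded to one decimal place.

59.7 dB

Spherical spreading from a point source gives a 20·log₁₀(r₂/r₁) drop.
L₂ = 76 − 20·log₁₀(45.6/7.0) = 76 − 16.277 = 59.72 dB.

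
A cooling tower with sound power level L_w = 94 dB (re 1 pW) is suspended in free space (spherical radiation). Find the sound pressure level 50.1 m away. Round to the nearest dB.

Free-field spherical radiation: L_p = L_w − 10·log₁₀(4π·r²), r = 50.1 m.
4π·r² = 3.154e+04 m², 10·log₁₀ of that is 44.989 dB.
L_p = 94 − 44.989 = 49.01 dB.

49 dB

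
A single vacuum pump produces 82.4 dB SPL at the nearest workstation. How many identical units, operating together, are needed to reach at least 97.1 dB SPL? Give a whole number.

N identical sources give L₁ + 10·log₁₀ N, so require 10·log₁₀ N ≥ 97.1 − 82.4 = 14.7 dB.
N ≥ 10^(14.7/10) = 29.512, so N = 30.

30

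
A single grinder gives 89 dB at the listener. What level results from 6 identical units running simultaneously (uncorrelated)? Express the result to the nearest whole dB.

97 dB

N identical incoherent sources raise the level by 10·log₁₀ N.
L_total = 89 + 10·log₁₀(6) = 89 + 7.782 = 96.78 dB.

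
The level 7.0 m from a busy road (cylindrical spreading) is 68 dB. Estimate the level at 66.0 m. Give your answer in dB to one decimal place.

For a line source, L₂ = L₁ − 10·log₁₀(r₂/r₁).
L₂ = 68 − 10·log₁₀(66.0/7.0) = 68 − 9.744 = 58.26 dB.

58.3 dB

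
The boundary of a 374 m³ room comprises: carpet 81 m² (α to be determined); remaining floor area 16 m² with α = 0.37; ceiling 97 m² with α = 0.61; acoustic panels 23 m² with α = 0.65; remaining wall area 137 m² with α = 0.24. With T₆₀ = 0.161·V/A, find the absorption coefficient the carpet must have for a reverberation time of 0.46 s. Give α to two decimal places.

A = 0.161·V/T₆₀ = 0.161·374/0.46 = 130.90 m² sabins.
Absorption from the other surfaces = 16·0.37 + 97·0.61 + 23·0.65 + 137·0.24 = 112.92 m², so the carpet must supply 17.98 m² over 81 m².
α = 17.98/81 = 0.222.

0.22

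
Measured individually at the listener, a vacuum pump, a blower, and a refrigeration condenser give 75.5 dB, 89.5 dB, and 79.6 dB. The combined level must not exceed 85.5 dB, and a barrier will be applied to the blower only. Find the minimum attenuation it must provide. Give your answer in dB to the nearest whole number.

Fixed contribution from the other sources: Σ 10^(L/10) = 10^(75.5/10) + 10^(79.6/10) = 1.267e+08 (81.03 dB).
To meet 85.5 dB overall, the treated blower may contribute at most 10^(85.5/10) − 1.267e+08 = 2.281e+08, i.e. 83.58 dB.
So the blower must be reduced from 89.5 to 83.58 dB: IL = 5.92 dB.

6 dB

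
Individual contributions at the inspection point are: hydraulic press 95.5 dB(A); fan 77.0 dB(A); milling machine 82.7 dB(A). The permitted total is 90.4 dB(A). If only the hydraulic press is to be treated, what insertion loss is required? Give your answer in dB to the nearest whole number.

6 dB

Fixed contribution from the other sources: Σ 10^(L/10) = 10^(77.0/10) + 10^(82.7/10) = 2.363e+08 (83.74 dB(A)).
The limit corresponds to 10^(90.4/10) = 1.096e+09; subtracting the fixed part leaves 8.602e+08 for the hydraulic press, i.e. 89.35 dB(A).
So the hydraulic press must be reduced from 95.5 to 89.35 dB(A): IL = 6.15 dB.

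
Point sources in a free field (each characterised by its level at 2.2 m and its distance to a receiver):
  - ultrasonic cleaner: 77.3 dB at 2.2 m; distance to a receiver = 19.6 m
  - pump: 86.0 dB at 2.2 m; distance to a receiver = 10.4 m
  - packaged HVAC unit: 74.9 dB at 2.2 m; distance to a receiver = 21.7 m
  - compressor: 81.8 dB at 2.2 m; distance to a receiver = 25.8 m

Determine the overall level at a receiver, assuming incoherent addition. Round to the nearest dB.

73 dB

Apply inverse-square spreading to bring every level to the receiver, then sum 10^(L/10).
ultrasonic cleaner: 77.3 − 20·log₁₀(19.6/2.2) = 77.3 − 19.00 = 58.30 dB.
pump: 86.0 − 20·log₁₀(10.4/2.2) = 86.0 − 13.49 = 72.51 dB.
packaged HVAC unit: 74.9 − 20·log₁₀(21.7/2.2) = 74.9 − 19.88 = 55.02 dB.
compressor: 81.8 − 20·log₁₀(25.8/2.2) = 81.8 − 21.38 = 60.42 dB.
Σ 10^(L/10) = 1.991e+07 → L_total = 10·log₁₀(1.991e+07) = 72.99 dB.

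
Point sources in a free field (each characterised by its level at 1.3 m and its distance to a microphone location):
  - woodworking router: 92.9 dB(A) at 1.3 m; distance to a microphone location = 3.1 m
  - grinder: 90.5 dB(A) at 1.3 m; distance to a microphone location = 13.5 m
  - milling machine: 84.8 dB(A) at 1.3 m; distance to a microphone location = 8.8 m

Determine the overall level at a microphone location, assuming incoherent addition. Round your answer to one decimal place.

85.6 dB(A)

Propagate each source to the receiver with L = L_ref − 20·log₁₀(r/r_ref), then add intensities.
woodworking router: 92.9 − 20·log₁₀(3.1/1.3) = 92.9 − 7.55 = 85.35 dB(A).
grinder: 90.5 − 20·log₁₀(13.5/1.3) = 90.5 − 20.33 = 70.17 dB(A).
milling machine: 84.8 − 20·log₁₀(8.8/1.3) = 84.8 − 16.61 = 68.19 dB(A).
Σ 10^(L/10) = 3.599e+08 → L_total = 10·log₁₀(3.599e+08) = 85.56 dB(A).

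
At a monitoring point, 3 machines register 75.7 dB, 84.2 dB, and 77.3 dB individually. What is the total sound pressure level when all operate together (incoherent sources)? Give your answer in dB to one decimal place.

Incoherent sources combine by intensity addition: L_total = 10·log₁₀(Σ 10^(L_i/10)).
Σ 10^(L/10) = 10^(75.7/10) + 10^(84.2/10) + 10^(77.3/10) = 3.539e+08.
L_total = 10·log₁₀(3.539e+08) = 85.49 dB.

85.5 dB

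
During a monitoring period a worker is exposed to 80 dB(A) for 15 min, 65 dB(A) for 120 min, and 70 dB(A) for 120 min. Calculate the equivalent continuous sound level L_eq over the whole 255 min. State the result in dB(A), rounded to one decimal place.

70.8 dB(A)

The energy average is taken in the linear domain: L_eq = 10·log₁₀[(Σ tᵢ·10^(Lᵢ/10))/T], T = 255 min.
Σ tᵢ·10^(Lᵢ/10) = 15·10^(80/10) + 120·10^(65/10) + 120·10^(70/10) = 3.079e+09.
L_eq = 10·log₁₀(3.079e+09/255) = 70.82 dB(A).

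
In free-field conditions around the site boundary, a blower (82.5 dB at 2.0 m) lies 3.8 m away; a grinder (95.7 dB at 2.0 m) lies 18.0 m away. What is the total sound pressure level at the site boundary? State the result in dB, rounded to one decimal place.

79.8 dB

First find each source's level at the receiver (point-source: −20·log₁₀(r/r_ref)), then combine on an intensity basis.
blower: 82.5 − 20·log₁₀(3.8/2.0) = 82.5 − 5.58 = 76.92 dB.
grinder: 95.7 − 20·log₁₀(18.0/2.0) = 95.7 − 19.08 = 76.62 dB.
Σ 10^(L/10) = 9.513e+07 → L_total = 10·log₁₀(9.513e+07) = 79.78 dB.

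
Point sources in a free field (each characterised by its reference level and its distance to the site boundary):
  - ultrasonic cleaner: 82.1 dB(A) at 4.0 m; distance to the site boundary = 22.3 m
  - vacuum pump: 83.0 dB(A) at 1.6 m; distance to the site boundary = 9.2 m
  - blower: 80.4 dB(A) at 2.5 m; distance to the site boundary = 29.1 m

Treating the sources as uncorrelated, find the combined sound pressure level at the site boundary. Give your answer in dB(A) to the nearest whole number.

First find each source's level at the receiver (point-source: −20·log₁₀(r/r_ref)), then combine on an intensity basis.
ultrasonic cleaner: 82.1 − 20·log₁₀(22.3/4.0) = 82.1 − 14.92 = 67.18 dB(A).
vacuum pump: 83.0 − 20·log₁₀(9.2/1.6) = 83.0 − 15.19 = 67.81 dB(A).
blower: 80.4 − 20·log₁₀(29.1/2.5) = 80.4 − 21.32 = 59.08 dB(A).
Σ 10^(L/10) = 1.206e+07 → L_total = 10·log₁₀(1.206e+07) = 70.81 dB(A).

71 dB(A)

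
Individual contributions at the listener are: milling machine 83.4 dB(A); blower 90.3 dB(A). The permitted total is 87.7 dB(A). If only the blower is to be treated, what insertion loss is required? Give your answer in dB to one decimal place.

The untreated sources together contribute 10^(83.4/10) = 2.188e+08, i.e. 83.40 dB(A).
To meet 87.7 dB(A) overall, the treated blower may contribute at most 10^(87.7/10) − 2.188e+08 = 3.701e+08, i.e. 85.68 dB(A).
So the blower must be reduced from 90.3 to 85.68 dB(A): IL = 4.62 dB.

4.6 dB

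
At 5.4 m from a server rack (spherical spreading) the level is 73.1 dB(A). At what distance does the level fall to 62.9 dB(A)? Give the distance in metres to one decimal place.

17.5 m

Point-source spreading drops the level by 20·log₁₀(r₂/r₁); inverting, r₂/r₁ = 10^(ΔL/20).
r₂ = 5.4·10^((73.1−62.9)/20) = 5.4·10^(10.2/20) = 17.47 m.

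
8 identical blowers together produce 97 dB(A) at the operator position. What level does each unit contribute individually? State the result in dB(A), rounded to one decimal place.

88.0 dB(A)

For N identical incoherent sources L_total = L₁ + 10·log₁₀ N, so L₁ = 97 − 10·log₁₀(8) = 97 − 9.031.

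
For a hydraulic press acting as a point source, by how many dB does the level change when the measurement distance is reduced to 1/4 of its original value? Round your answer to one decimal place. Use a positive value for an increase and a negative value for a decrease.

With spherical spreading the level changes by −20·log₁₀(r₂/r₁).
ΔL = −20·log₁₀(0.25) = +12.04 dB.

+12.0 dB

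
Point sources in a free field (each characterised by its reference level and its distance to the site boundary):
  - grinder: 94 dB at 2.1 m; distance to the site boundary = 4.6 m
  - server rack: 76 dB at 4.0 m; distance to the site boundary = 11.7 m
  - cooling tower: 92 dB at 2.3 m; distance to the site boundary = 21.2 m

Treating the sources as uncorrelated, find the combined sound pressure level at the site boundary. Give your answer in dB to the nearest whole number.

First find each source's level at the receiver (point-source: −20·log₁₀(r/r_ref)), then combine on an intensity basis.
grinder: 94 − 20·log₁₀(4.6/2.1) = 94 − 6.81 = 87.19 dB.
server rack: 76 − 20·log₁₀(11.7/4.0) = 76 − 9.32 = 66.68 dB.
cooling tower: 92 − 20·log₁₀(21.2/2.3) = 92 − 19.29 = 72.71 dB.
Σ 10^(L/10) = 5.468e+08 → L_total = 10·log₁₀(5.468e+08) = 87.38 dB.

87 dB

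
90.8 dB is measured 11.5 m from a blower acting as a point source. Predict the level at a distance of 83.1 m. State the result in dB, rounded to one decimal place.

Point-source attenuation: ΔL = 20·log₁₀(r₂/r₁) = 20·log₁₀(83.1/11.5) = 17.178 dB.
L₂ = 90.8 − 20·log₁₀(83.1/11.5) = 90.8 − 17.178 = 73.62 dB.

73.6 dB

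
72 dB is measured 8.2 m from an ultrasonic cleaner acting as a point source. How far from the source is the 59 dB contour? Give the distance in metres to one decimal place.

Point-source spreading drops the level by 20·log₁₀(r₂/r₁); inverting, r₂/r₁ = 10^(ΔL/20).
r₂ = 8.2·10^((72−59)/20) = 8.2·10^(13.0/20) = 36.63 m.

36.6 m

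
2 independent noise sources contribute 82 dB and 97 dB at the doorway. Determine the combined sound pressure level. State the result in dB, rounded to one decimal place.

97.1 dB

For uncorrelated sources the intensities add, so convert each level to linear form, sum, and take 10·log₁₀ of the total.
Σ 10^(L/10) = 10^(82/10) + 10^(97/10) = 5.170e+09.
L_total = 10·log₁₀(5.170e+09) = 97.14 dB.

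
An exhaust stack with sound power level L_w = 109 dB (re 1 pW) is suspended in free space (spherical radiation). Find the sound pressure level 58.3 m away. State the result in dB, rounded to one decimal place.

L_p = L_w − 10·log₁₀(4π·r²) with r = 58.3 m.
4π·r² = 4.271e+04 m², 10·log₁₀ of that is 46.305 dB.
L_p = 109 − 46.305 = 62.69 dB.

62.7 dB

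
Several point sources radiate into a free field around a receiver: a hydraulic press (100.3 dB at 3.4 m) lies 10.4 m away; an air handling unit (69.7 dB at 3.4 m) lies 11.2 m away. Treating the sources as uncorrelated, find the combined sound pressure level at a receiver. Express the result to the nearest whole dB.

Propagate each source to the receiver with L = L_ref − 20·log₁₀(r/r_ref), then add intensities.
hydraulic press: 100.3 − 20·log₁₀(10.4/3.4) = 100.3 − 9.71 = 90.59 dB.
air handling unit: 69.7 − 20·log₁₀(11.2/3.4) = 69.7 − 10.35 = 59.35 dB.
Σ 10^(L/10) = 1.146e+09 → L_total = 10·log₁₀(1.146e+09) = 90.59 dB.

91 dB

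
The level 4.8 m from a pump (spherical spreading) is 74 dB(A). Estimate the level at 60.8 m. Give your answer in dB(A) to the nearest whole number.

For a point source, L₂ = L₁ − 20·log₁₀(r₂/r₁).
L₂ = 74 − 20·log₁₀(60.8/4.8) = 74 − 22.053 = 51.95 dB(A).

52 dB(A)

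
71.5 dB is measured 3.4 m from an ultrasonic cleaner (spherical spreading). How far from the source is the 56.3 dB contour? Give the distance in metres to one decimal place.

19.6 m

Point-source spreading drops the level by 20·log₁₀(r₂/r₁); inverting, r₂/r₁ = 10^(ΔL/20).
r₂ = 3.4·10^((71.5−56.3)/20) = 3.4·10^(15.2/20) = 19.56 m.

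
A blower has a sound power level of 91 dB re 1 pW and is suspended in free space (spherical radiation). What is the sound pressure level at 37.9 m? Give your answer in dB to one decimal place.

48.4 dB

Free-field spherical radiation: L_p = L_w − 10·log₁₀(4π·r²), r = 37.9 m.
4π·r² = 1.805e+04 m², 10·log₁₀ of that is 42.565 dB.
L_p = 91 − 42.565 = 48.44 dB.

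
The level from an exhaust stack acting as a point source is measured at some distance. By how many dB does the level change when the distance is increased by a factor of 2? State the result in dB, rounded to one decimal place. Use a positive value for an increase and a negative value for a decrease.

-6.0 dB

A point source loses 6 dB per doubling of distance; generally ΔL = −20·log₁₀(r₂/r₁).
ΔL = −20·log₁₀(2) = -6.02 dB.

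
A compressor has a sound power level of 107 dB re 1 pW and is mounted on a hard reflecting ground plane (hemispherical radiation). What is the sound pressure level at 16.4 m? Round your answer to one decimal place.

Free-field hemispherical radiation: L_p = L_w − 10·log₁₀(2π·r²), r = 16.4 m.
2π·r² = 1690 m², 10·log₁₀ of that is 32.279 dB.
L_p = 107 − 32.279 = 74.72 dB.

74.7 dB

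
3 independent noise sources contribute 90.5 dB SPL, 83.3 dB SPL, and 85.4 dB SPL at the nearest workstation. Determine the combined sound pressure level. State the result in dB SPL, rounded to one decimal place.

For uncorrelated sources the intensities add, so convert each level to linear form, sum, and take 10·log₁₀ of the total.
Σ 10^(L/10) = 10^(90.5/10) + 10^(83.3/10) + 10^(85.4/10) = 1.683e+09.
L_total = 10·log₁₀(1.683e+09) = 92.26 dB SPL.

92.3 dB SPL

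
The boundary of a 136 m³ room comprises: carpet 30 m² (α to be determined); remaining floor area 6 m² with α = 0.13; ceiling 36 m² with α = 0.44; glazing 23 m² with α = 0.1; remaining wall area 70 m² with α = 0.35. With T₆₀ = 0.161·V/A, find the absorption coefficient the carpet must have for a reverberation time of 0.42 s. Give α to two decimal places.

From T₆₀ = 0.161·V/A, the target T₆₀ = 0.42 s needs A = 0.161·136/0.42 = 52.13 m².
Absorption from the other surfaces = 6·0.13 + 36·0.44 + 23·0.1 + 70·0.35 = 43.42 m², so the carpet must supply 8.71 m² over 30 m².
α = 8.71/30 = 0.290.

0.29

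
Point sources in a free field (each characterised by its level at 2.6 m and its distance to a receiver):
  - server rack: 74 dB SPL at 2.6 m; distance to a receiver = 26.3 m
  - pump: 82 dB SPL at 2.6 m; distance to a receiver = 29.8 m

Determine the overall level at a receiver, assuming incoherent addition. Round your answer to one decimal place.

61.6 dB SPL

Apply inverse-square spreading to bring every level to the receiver, then sum 10^(L/10).
server rack: 74 − 20·log₁₀(26.3/2.6) = 74 − 20.10 = 53.90 dB SPL.
pump: 82 − 20·log₁₀(29.8/2.6) = 82 − 21.18 = 60.82 dB SPL.
Σ 10^(L/10) = 1.452e+06 → L_total = 10·log₁₀(1.452e+06) = 61.62 dB SPL.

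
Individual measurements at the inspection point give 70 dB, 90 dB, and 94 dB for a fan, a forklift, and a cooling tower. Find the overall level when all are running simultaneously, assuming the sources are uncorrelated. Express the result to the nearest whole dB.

Incoherent sources combine by intensity addition: L_total = 10·log₁₀(Σ 10^(L_i/10)).
Σ 10^(L/10) = 10^(70/10) + 10^(90/10) + 10^(94/10) = 3.522e+09.
L_total = 10·log₁₀(3.522e+09) = 95.47 dB.

95 dB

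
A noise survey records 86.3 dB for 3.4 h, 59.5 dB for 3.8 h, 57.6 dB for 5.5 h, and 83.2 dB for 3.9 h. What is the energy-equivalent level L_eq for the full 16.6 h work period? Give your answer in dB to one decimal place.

81.4 dB

Weight each interval's intensity by its duration and average over T = 16.6 h:
Σ tᵢ·10^(Lᵢ/10) = 3.4·10^(86.3/10) + 3.8·10^(59.5/10) + 5.5·10^(57.6/10) + 3.9·10^(83.2/10) = 2.272e+09.
L_eq = 10·log₁₀(2.272e+09/16.6) = 81.36 dB.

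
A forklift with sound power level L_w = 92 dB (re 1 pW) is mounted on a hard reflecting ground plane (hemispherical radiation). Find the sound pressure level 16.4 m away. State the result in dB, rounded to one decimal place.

Free-field hemispherical radiation: L_p = L_w − 10·log₁₀(2π·r²), r = 16.4 m.
2π·r² = 1690 m², 10·log₁₀ of that is 32.279 dB.
L_p = 92 − 32.279 = 59.72 dB.

59.7 dB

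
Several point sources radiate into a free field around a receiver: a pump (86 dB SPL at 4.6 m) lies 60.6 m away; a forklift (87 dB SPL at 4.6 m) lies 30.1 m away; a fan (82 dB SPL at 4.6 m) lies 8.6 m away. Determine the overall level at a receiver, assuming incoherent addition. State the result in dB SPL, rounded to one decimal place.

77.7 dB SPL

First find each source's level at the receiver (point-source: −20·log₁₀(r/r_ref)), then combine on an intensity basis.
pump: 86 − 20·log₁₀(60.6/4.6) = 86 − 22.39 = 63.61 dB SPL.
forklift: 87 − 20·log₁₀(30.1/4.6) = 87 − 16.32 = 70.68 dB SPL.
fan: 82 − 20·log₁₀(8.6/4.6) = 82 − 5.43 = 76.57 dB SPL.
Σ 10^(L/10) = 5.934e+07 → L_total = 10·log₁₀(5.934e+07) = 77.73 dB SPL.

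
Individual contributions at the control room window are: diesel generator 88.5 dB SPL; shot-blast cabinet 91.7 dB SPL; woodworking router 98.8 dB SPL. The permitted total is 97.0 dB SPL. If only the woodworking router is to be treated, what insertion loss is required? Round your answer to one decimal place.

4.3 dB

Everything except the woodworking router sums to 10^(88.5/10) + 10^(91.7/10) = 2.187e+09 in linear terms, 93.40 dB SPL.
The limit corresponds to 10^(97.0/10) = 5.012e+09; subtracting the fixed part leaves 2.825e+09 for the woodworking router, i.e. 94.51 dB SPL.
Required insertion loss = 98.8 − 94.51 = 4.29 dB.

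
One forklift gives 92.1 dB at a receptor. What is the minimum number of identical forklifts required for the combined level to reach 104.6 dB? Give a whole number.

Need L₁ + 10·log₁₀ N ≥ 104.6, i.e. log₁₀ N ≥ 1.25.
N ≥ 10^(12.5/10) = 17.783, so N = 18.

18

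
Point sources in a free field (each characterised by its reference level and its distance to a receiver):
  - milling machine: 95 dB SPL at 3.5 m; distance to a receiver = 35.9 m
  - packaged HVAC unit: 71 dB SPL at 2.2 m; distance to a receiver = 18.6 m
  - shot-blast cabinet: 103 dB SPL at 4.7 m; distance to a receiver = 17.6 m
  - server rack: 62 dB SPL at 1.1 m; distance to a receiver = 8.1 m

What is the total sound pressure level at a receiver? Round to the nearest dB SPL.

92 dB SPL

Apply inverse-square spreading to bring every level to the receiver, then sum 10^(L/10).
milling machine: 95 − 20·log₁₀(35.9/3.5) = 95 − 20.22 = 74.78 dB SPL.
packaged HVAC unit: 71 − 20·log₁₀(18.6/2.2) = 71 − 18.54 = 52.46 dB SPL.
shot-blast cabinet: 103 − 20·log₁₀(17.6/4.7) = 103 − 11.47 = 91.53 dB SPL.
server rack: 62 − 20·log₁₀(8.1/1.1) = 62 − 17.34 = 44.66 dB SPL.
Σ 10^(L/10) = 1.453e+09 → L_total = 10·log₁₀(1.453e+09) = 91.62 dB SPL.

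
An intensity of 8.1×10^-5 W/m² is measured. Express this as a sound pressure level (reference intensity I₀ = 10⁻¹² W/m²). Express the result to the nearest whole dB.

79 dB

L = 10·log₁₀(I/I₀) = 10·log₁₀(8.1×10^-5/10⁻¹²) = 10·log₁₀(8.1×10^7).
L = 10·(0.9085 + 7) = 79.08 dB.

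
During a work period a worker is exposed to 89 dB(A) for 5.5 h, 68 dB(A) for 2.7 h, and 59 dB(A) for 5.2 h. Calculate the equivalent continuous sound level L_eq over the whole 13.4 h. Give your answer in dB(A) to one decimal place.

L_eq = 10·log₁₀[(1/T)·Σ tᵢ·10^(Lᵢ/10)] with T = 13.4 h.
Σ tᵢ·10^(Lᵢ/10) = 5.5·10^(89/10) + 2.7·10^(68/10) + 5.2·10^(59/10) = 4.390e+09.
L_eq = 10·log₁₀(4.390e+09/13.4) = 85.15 dB(A).

85.2 dB(A)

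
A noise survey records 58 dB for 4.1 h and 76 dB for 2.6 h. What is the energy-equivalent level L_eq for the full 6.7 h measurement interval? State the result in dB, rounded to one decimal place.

72.0 dB

L_eq = 10·log₁₀[(1/T)·Σ tᵢ·10^(Lᵢ/10)] with T = 6.7 h.
Σ tᵢ·10^(Lᵢ/10) = 4.1·10^(58/10) + 2.6·10^(76/10) = 1.061e+08.
L_eq = 10·log₁₀(1.061e+08/6.7) = 72.00 dB.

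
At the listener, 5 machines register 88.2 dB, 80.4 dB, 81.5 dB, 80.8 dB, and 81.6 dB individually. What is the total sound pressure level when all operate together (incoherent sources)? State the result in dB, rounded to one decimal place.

90.7 dB

For uncorrelated sources the intensities add, so convert each level to linear form, sum, and take 10·log₁₀ of the total.
Σ 10^(L/10) = 10^(88.2/10) + 10^(80.4/10) + 10^(81.5/10) + 10^(80.8/10) + 10^(81.6/10) = 1.176e+09.
L_total = 10·log₁₀(1.176e+09) = 90.71 dB.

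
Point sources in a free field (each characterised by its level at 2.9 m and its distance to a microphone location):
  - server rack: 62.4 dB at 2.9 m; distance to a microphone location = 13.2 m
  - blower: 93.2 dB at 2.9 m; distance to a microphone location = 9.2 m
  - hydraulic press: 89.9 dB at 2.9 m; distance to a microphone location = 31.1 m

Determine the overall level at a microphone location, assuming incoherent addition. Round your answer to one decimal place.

Propagate each source to the receiver with L = L_ref − 20·log₁₀(r/r_ref), then add intensities.
server rack: 62.4 − 20·log₁₀(13.2/2.9) = 62.4 − 13.16 = 49.24 dB.
blower: 93.2 − 20·log₁₀(9.2/2.9) = 93.2 − 10.03 = 83.17 dB.
hydraulic press: 89.9 − 20·log₁₀(31.1/2.9) = 89.9 − 20.61 = 69.29 dB.
Σ 10^(L/10) = 2.162e+08 → L_total = 10·log₁₀(2.162e+08) = 83.35 dB.

83.3 dB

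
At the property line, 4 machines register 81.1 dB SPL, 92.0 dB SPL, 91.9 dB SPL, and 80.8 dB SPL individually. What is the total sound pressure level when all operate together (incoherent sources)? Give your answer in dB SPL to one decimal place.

95.3 dB SPL

Incoherent sources combine by intensity addition: L_total = 10·log₁₀(Σ 10^(L_i/10)).
Σ 10^(L/10) = 10^(81.1/10) + 10^(92.0/10) + 10^(91.9/10) + 10^(80.8/10) = 3.383e+09.
L_total = 10·log₁₀(3.383e+09) = 95.29 dB SPL.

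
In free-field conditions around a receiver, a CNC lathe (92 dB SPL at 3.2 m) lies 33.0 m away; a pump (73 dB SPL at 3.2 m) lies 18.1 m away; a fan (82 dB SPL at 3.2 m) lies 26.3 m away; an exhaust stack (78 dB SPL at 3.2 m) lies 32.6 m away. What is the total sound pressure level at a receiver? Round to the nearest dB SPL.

73 dB SPL

Propagate each source to the receiver with L = L_ref − 20·log₁₀(r/r_ref), then add intensities.
CNC lathe: 92 − 20·log₁₀(33.0/3.2) = 92 − 20.27 = 71.73 dB SPL.
pump: 73 − 20·log₁₀(18.1/3.2) = 73 − 15.05 = 57.95 dB SPL.
fan: 82 − 20·log₁₀(26.3/3.2) = 82 − 18.30 = 63.70 dB SPL.
exhaust stack: 78 − 20·log₁₀(32.6/3.2) = 78 − 20.16 = 57.84 dB SPL.
Σ 10^(L/10) = 1.848e+07 → L_total = 10·log₁₀(1.848e+07) = 72.67 dB SPL.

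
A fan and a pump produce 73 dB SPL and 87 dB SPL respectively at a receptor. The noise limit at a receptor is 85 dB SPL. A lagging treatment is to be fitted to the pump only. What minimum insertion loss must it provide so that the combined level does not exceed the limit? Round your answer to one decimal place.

Fixed contribution from the other source: Σ 10^(L/10) = 10^(73/10) = 1.995e+07 (73.00 dB SPL).
To meet 85 dB SPL overall, the treated pump may contribute at most 10^(85/10) − 1.995e+07 = 2.963e+08, i.e. 84.72 dB SPL.
Required insertion loss = 87 − 84.72 = 2.28 dB.

2.3 dB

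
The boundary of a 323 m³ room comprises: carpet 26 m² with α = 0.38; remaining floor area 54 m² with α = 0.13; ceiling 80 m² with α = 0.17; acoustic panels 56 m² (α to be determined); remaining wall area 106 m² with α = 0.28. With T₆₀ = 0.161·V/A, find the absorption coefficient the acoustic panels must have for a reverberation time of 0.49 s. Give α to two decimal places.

Required total absorption A = 0.161·323/0.49 = 106.13 m².
Absorption from the other surfaces = 26·0.38 + 54·0.13 + 80·0.17 + 106·0.28 = 60.18 m², so the acoustic panels must supply 45.95 m² over 56 m².
α = 45.95/56 = 0.821.

0.82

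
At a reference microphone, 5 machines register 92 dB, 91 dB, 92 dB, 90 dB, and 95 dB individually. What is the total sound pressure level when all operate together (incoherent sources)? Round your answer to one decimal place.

Incoherent sources combine by intensity addition: L_total = 10·log₁₀(Σ 10^(L_i/10)).
Σ 10^(L/10) = 10^(92/10) + 10^(91/10) + 10^(92/10) + 10^(90/10) + 10^(95/10) = 8.591e+09.
L_total = 10·log₁₀(8.591e+09) = 99.34 dB.

99.3 dB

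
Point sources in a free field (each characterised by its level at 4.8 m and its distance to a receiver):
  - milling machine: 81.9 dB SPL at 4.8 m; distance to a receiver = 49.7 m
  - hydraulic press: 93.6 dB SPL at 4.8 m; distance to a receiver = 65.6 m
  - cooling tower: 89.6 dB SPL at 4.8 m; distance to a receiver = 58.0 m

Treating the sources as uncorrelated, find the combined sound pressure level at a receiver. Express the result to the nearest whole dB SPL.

First find each source's level at the receiver (point-source: −20·log₁₀(r/r_ref)), then combine on an intensity basis.
milling machine: 81.9 − 20·log₁₀(49.7/4.8) = 81.9 − 20.30 = 61.60 dB SPL.
hydraulic press: 93.6 − 20·log₁₀(65.6/4.8) = 93.6 − 22.71 = 70.89 dB SPL.
cooling tower: 89.6 − 20·log₁₀(58.0/4.8) = 89.6 − 21.64 = 67.96 dB SPL.
Σ 10^(L/10) = 1.996e+07 → L_total = 10·log₁₀(1.996e+07) = 73.00 dB SPL.

73 dB SPL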